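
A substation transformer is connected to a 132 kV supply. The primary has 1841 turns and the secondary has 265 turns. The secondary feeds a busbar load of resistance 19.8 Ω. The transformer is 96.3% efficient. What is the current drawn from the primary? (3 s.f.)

V_s = 132000 × 265/1841 = 19001 V.
I_s = V_s/R = 19001/19.8 = 959.62 A.
P_out = V_s I_s = 19001 × 959.62 = 1.8233×10^7 W.
P_in = P_out/η = 1.8233×10^7/0.963 = 1.8934×10^7 W.
I_p = P_in/V_p = 1.8934×10^7/132000 = 143 A.

I_p ≈ 143 A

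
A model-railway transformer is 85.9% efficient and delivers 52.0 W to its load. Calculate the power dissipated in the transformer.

P_in = P_out/η = 52.0/0.859 = 60.5355 W.
P_loss = P_in − P_out = 60.5355 − 52.0 = 8.54 W.

P_loss ≈ 8.54 W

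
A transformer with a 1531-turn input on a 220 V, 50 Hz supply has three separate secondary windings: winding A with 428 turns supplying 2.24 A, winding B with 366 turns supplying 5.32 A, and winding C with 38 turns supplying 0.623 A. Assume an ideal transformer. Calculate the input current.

V_A = 220 × 428/1531 = 61.502 V; V_B = 220 × 366/1531 = 52.593 V; V_C = 220 × 38/1531 = 5.4605 V.
P_out = V_A I_A + V_B I_B + V_C I_C = 61.502×2.24 + 52.593×5.32 + 5.4605×0.623 = 137.77 + 279.80 + 3.4019 = 420.96 W.
Ideal ⇒ P_in = P_out, so I_in = P_out/V_in = 420.96/220 = 1.91 A.

I_in ≈ 1.91 A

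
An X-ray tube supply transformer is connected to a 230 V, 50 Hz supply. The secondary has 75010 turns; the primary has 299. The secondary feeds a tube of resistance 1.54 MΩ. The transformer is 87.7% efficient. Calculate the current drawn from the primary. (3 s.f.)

V_s = 230 × 75010/299 = 57700 V.
I_s = V_s/R = 57700/(1.54×10^6) = 0.037468 A.
P_out = V_s I_s = 57700 × 0.037468 = 2161.9 W.
P_in = P_out/η = 2161.9/0.877 = 2465.1 W.
I_p = P_in/V_p = 2465.1/230 = 10.7 A.

I_p ≈ 10.7 A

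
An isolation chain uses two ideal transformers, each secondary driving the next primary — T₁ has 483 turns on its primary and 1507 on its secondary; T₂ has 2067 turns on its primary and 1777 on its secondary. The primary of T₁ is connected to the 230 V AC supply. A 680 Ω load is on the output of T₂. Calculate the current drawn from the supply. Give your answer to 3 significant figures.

After T₁: V = 230.00 × 1507/483 = 717.62 V.
After T₂: V = 717.62 × 1777/2067 = 616.94 V.
I_load = 616.94/680 = 0.90726 A, so P_out = 616.94 × 0.90726 = 559.72 W.
All ideal ⇒ P_in = P_out, so I_supply = 559.72/230 = 2.43 A.

I_supply ≈ 2.43 A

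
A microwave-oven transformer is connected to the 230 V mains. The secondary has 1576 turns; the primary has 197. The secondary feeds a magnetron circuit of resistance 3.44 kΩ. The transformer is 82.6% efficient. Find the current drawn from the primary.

V_s = 230 × 1576/197 = 1840.0 V.
I_s = V_s/R = 1840.0/3440 = 0.53488 A.
P_out = V_s I_s = 1840.0 × 0.53488 = 984.19 W.
P_in = P_out/η = 984.19/0.826 = 1191.5 W.
I_p = P_in/V_p = 1191.5/230 = 5.18 A.

I_p ≈ 5.18 A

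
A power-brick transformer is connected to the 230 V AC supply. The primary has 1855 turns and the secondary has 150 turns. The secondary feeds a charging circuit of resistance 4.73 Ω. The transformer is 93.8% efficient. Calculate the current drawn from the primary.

I_p ≈ 0.339 A

V_s = 230 × 150/1855 = 18.598 V.
I_s = V_s/R = 18.598/4.73 = 3.9320 A.
P_out = V_s I_s = 18.598 × 3.9320 = 73.129 W.
P_in = P_out/η = 73.129/0.938 = 77.963 W.
I_p = P_in/V_p = 77.963/230 = 0.339 A.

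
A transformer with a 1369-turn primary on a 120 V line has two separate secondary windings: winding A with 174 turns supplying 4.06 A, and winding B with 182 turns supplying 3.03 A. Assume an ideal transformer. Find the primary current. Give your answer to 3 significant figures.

I_p ≈ 0.919 A

V_A = 120 × 174/1369 = 15.252 V; V_B = 120 × 182/1369 = 15.953 V.
P_out = V_A I_A + V_B I_B = 15.252×4.06 + 15.953×3.03 = 61.923 + 48.338 = 110.26 W.
Ideal ⇒ P_in = P_out, so I_p = P_out/V_p = 110.26/120 = 0.919 A.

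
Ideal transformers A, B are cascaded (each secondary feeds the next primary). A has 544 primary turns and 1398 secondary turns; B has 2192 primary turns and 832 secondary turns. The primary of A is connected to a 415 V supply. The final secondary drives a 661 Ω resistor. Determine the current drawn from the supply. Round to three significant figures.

I_supply ≈ 0.597 A

After A: V = 415.00 × 1398/544 = 1066.5 V.
After B: V = 1066.5 × 832/2192 = 404.80 V.
I_load = 404.80/661 = 0.61240 A, so P_out = 404.80 × 0.61240 = 247.90 W.
All ideal ⇒ P_in = P_out, so I_supply = 247.90/415 = 0.597 A.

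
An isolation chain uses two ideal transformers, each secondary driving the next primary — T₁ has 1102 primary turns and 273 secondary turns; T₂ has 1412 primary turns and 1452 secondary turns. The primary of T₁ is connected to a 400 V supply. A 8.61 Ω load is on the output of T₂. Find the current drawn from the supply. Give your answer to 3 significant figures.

I_supply ≈ 3.01 A

Secondary of T₁: V = 400.00 × 273/1102 = 99.093 V.
Secondary of T₂: V = 99.093 × 1452/1412 = 101.90 V.
I_load = 101.90/8.61 = 11.835 A, so P_out = 101.90 × 11.835 = 1206.0 W.
All ideal ⇒ P_in = P_out, so I_supply = 1206.0/400 = 3.01 A.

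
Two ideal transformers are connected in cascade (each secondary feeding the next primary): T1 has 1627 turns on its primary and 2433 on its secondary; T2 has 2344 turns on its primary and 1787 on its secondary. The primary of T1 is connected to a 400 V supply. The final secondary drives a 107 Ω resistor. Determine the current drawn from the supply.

I_supply ≈ 4.86 A

After T1: V = 400.00 × 2433/1627 = 598.16 V.
After T2: V = 598.16 × 1787/2344 = 456.02 V.
I_load = 456.02/107 = 4.2618 A, so P_out = 456.02 × 4.2618 = 1943.5 W.
All ideal ⇒ P_in = P_out, so I_supply = 1943.5/400 = 4.86 A.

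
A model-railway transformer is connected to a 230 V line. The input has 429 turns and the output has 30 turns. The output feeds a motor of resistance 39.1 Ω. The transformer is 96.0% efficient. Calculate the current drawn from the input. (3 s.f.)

V_out = 230 × 30/429 = 16.084 V.
I_out = V_out/R = 16.084/39.1 = 0.41135 A.
P_out = V_out I_out = 16.084 × 0.41135 = 6.6162 W.
P_in = P_out/η = 6.6162/0.960 = 6.8918 W.
I_in = P_in/V_in = 6.8918/230 = 0.0300 A.

I_in ≈ 0.0300 A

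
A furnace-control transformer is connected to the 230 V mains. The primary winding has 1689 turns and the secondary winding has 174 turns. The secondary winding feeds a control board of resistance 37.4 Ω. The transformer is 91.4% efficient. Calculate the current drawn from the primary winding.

I_p ≈ 0.0714 A

V_s = 230 × 174/1689 = 23.694 V.
I_s = V_s/R = 23.694/37.4 = 0.63354 A.
P_out = V_s I_s = 23.694 × 0.63354 = 15.011 W.
P_in = P_out/η = 15.011/0.914 = 16.424 W.
I_p = P_in/V_p = 16.424/230 = 0.0714 A.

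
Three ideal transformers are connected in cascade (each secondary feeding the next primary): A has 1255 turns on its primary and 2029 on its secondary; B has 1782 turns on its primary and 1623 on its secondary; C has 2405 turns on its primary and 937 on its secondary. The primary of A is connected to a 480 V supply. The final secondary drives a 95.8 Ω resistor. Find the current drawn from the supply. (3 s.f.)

Secondary of A: V = 480.00 × 2029/1255 = 776.03 V.
Secondary of B: V = 776.03 × 1623/1782 = 706.79 V.
Secondary of C: V = 706.79 × 937/2405 = 275.37 V.
I_load = 275.37/95.8 = 2.8744 A, so P_out = 275.37 × 2.8744 = 791.52 W.
All ideal ⇒ P_in = P_out, so I_supply = 791.52/480 = 1.65 A.

I_supply ≈ 1.65 A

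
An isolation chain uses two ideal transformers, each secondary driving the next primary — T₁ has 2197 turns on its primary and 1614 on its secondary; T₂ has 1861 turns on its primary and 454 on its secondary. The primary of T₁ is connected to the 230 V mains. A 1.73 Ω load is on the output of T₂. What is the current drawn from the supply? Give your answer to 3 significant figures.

Secondary of T₁: V = 230.00 × 1614/2197 = 168.97 V.
Secondary of T₂: V = 168.97 × 454/1861 = 41.220 V.
I_load = 41.220/1.73 = 23.827 A, so P_out = 41.220 × 23.827 = 982.14 W.
All ideal ⇒ P_in = P_out, so I_supply = 982.14/230 = 4.27 A.

I_supply ≈ 4.27 A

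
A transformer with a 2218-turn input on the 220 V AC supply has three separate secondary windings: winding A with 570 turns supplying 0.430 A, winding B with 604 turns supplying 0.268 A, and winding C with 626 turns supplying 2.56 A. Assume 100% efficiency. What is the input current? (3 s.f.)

I_in ≈ 0.906 A

V_A = 220 × 570/2218 = 56.537 V; V_B = 220 × 604/2218 = 59.910 V; V_C = 220 × 626/2218 = 62.092 V.
P_out = V_A I_A + V_B I_B + V_C I_C = 56.537×0.430 + 59.910×0.268 + 62.092×2.56 = 24.311 + 16.056 + 158.96 = 199.32 W.
Ideal ⇒ P_in = P_out, so I_in = P_out/V_in = 199.32/220 = 0.906 A.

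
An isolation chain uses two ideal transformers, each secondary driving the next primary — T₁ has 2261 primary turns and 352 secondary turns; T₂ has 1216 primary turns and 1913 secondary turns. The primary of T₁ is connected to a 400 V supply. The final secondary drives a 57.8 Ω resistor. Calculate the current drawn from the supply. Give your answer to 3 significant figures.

After T₁: V = 400.00 × 352/2261 = 62.273 V.
After T₂: V = 62.273 × 1913/1216 = 97.968 V.
I_load = 97.968/57.8 = 1.6949 A, so P_out = 97.968 × 1.6949 = 166.05 W.
All ideal ⇒ P_in = P_out, so I_supply = 166.05/400 = 0.415 A.

I_supply ≈ 0.415 A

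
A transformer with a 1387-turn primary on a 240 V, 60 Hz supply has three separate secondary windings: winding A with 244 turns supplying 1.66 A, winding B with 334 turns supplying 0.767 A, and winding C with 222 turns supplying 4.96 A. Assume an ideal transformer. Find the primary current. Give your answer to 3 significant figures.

V_A = 240 × 244/1387 = 42.221 V; V_B = 240 × 334/1387 = 57.794 V; V_C = 240 × 222/1387 = 38.414 V.
P_out = V_A I_A + V_B I_B + V_C I_C = 42.221×1.66 + 57.794×0.767 + 38.414×4.96 = 70.086 + 44.328 + 190.53 = 304.95 W.
Ideal ⇒ P_in = P_out, so I_p = P_out/V_p = 304.95/240 = 1.27 A.

I_p ≈ 1.27 A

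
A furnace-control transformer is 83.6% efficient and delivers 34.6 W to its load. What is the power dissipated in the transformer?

P_in = P_out/η = 34.6/0.836 = 41.3876 W.
P_loss = P_in − P_out = 41.3876 − 34.6 = 6.79 W.

P_loss ≈ 6.79 W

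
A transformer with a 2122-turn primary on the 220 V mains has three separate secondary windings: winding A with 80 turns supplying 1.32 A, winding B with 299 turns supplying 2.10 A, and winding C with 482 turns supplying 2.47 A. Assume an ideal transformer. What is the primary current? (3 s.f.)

I_p ≈ 0.907 A

V_A = 220 × 80/2122 = 8.2941 V; V_B = 220 × 299/2122 = 30.999 V; V_C = 220 × 482/2122 = 49.972 V.
P_out = V_A I_A + V_B I_B + V_C I_C = 8.2941×1.32 + 30.999×2.10 + 49.972×2.47 = 10.948 + 65.098 + 123.43 = 199.48 W.
Ideal ⇒ P_in = P_out, so I_p = P_out/V_p = 199.48/220 = 0.907 A.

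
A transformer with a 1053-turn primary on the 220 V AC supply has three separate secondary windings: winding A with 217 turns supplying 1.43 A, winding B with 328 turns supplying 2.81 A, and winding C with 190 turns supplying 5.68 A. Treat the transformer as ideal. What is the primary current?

I_p ≈ 2.19 A

V_A = 220 × 217/1053 = 45.337 V; V_B = 220 × 328/1053 = 68.528 V; V_C = 220 × 190/1053 = 39.696 V.
P_out = V_A I_A + V_B I_B + V_C I_C = 45.337×1.43 + 68.528×2.81 + 39.696×5.68 = 64.832 + 192.56 + 225.47 = 482.87 W.
Ideal ⇒ P_in = P_out, so I_p = P_out/V_p = 482.87/220 = 2.19 A.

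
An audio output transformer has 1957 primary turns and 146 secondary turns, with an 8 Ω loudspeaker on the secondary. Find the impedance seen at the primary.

Z_p ≈ 1440 Ω

Z_p = (N_p/N_s)² × Z_s = (1957/146)² × 8 = 1440 Ω.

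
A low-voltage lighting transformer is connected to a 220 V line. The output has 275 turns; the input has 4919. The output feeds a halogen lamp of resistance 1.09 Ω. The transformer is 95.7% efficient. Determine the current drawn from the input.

V_out = 220 × 275/4919 = 12.299 V.
I_out = V_out/R = 12.299/1.09 = 11.284 A.
P_out = V_out I_out = 12.299 × 11.284 = 138.78 W.
P_in = P_out/η = 138.78/0.957 = 145.02 W.
I_in = P_in/V_in = 145.02/220 = 0.659 A.

I_in ≈ 0.659 A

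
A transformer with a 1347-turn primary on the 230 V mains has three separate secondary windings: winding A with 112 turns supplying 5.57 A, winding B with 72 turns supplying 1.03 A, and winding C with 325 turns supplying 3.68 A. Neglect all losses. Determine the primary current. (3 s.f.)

I_p ≈ 1.41 A

V_A = 230 × 112/1347 = 19.124 V; V_B = 230 × 72/1347 = 12.294 V; V_C = 230 × 325/1347 = 55.494 V.
P_out = V_A I_A + V_B I_B + V_C I_C = 19.124×5.57 + 12.294×1.03 + 55.494×3.68 = 106.52 + 12.663 + 204.22 = 323.40 W.
Ideal ⇒ P_in = P_out, so I_p = P_out/V_p = 323.40/230 = 1.41 A.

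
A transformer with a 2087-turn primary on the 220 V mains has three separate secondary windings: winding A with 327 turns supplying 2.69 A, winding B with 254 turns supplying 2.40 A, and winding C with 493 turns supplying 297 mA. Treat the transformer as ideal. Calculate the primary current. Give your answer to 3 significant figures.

V_A = 220 × 327/2087 = 34.471 V; V_B = 220 × 254/2087 = 26.775 V; V_C = 220 × 493/2087 = 51.969 V.
P_out = V_A I_A + V_B I_B + V_C I_C = 34.471×2.69 + 26.775×2.40 + 51.969×0.297 = 92.726 + 64.261 + 15.435 = 172.42 W.
Ideal ⇒ P_in = P_out, so I_p = P_out/V_p = 172.42/220 = 0.784 A.

I_p ≈ 0.784 A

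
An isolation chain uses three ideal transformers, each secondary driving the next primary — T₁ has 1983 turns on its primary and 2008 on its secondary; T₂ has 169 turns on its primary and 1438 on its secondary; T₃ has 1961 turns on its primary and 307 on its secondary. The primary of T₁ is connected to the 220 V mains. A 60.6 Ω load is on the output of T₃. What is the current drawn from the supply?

I_supply ≈ 6.61 A

Secondary of T₁: V = 220.00 × 2008/1983 = 222.77 V.
Secondary of T₂: V = 222.77 × 1438/169 = 1895.6 V.
Secondary of T₃: V = 1895.6 × 307/1961 = 296.75 V.
I_load = 296.75/60.6 = 4.8969 A, so P_out = 296.75 × 4.8969 = 1453.2 W.
All ideal ⇒ P_in = P_out, so I_supply = 1453.2/220 = 6.61 A.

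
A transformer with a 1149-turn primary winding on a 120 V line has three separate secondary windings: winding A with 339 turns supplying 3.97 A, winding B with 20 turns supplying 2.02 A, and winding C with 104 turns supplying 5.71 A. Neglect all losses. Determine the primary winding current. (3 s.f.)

I_p ≈ 1.72 A

V_A = 120 × 339/1149 = 35.405 V; V_B = 120 × 20/1149 = 2.0888 V; V_C = 120 × 104/1149 = 10.862 V.
P_out = V_A I_A + V_B I_B + V_C I_C = 35.405×3.97 + 2.0888×2.02 + 10.862×5.71 = 140.56 + 4.2193 + 62.020 = 206.80 W.
Ideal ⇒ P_in = P_out, so I_p = P_out/V_p = 206.80/120 = 1.72 A.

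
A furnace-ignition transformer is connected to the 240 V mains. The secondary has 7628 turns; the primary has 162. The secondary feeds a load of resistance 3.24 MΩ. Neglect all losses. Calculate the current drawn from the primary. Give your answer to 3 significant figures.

V_s = V_p × N_s/N_p = 240 × 7628/162 = 11301 V.
I_s = V_s/R = 11301/(3.24×10^6) = 0.0034879 A.
For an ideal transformer I_p N_p = I_s N_s, so I_p = 0.0034879 × 7628/162 = 0.164 A.

I_p ≈ 0.164 A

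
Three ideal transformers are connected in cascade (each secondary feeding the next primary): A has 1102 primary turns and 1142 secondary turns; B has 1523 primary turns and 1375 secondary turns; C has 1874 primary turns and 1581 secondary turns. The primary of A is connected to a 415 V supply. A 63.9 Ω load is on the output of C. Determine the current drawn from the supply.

I_supply ≈ 4.05 A

After A: V = 415.00 × 1142/1102 = 430.06 V.
After B: V = 430.06 × 1375/1523 = 388.27 V.
After C: V = 388.27 × 1581/1874 = 327.57 V.
I_load = 327.57/63.9 = 5.1262 A, so P_out = 327.57 × 5.1262 = 1679.2 W.
All ideal ⇒ P_in = P_out, so I_supply = 1679.2/415 = 4.05 A.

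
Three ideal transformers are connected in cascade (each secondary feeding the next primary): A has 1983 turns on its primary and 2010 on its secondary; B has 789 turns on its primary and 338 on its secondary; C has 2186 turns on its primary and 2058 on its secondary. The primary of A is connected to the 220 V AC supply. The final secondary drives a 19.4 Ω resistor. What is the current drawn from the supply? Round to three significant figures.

I_supply ≈ 1.90 A

After A: V = 220.00 × 2010/1983 = 223.00 V.
After B: V = 223.00 × 338/789 = 95.529 V.
After C: V = 95.529 × 2058/2186 = 89.935 V.
I_load = 89.935/19.4 = 4.6358 A, so P_out = 89.935 × 4.6358 = 416.93 W.
All ideal ⇒ P_in = P_out, so I_supply = 416.93/220 = 1.90 A.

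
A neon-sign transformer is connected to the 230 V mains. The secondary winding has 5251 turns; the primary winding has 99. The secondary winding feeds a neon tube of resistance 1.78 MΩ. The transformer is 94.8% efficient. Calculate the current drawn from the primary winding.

V_s = 230 × 5251/99 = 12199 V.
I_s = V_s/R = 12199/(1.78×10^6) = 0.0068535 A.
P_out = V_s I_s = 12199 × 0.0068535 = 83.608 W.
P_in = P_out/η = 83.608/0.948 = 88.194 W.
I_p = P_in/V_p = 88.194/230 = 0.383 A.

I_p ≈ 0.383 A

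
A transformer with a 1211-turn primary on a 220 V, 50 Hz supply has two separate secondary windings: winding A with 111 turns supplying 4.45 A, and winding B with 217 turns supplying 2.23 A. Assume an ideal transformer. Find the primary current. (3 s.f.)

I_p ≈ 0.807 A

V_A = 220 × 111/1211 = 20.165 V; V_B = 220 × 217/1211 = 39.422 V.
P_out = V_A I_A + V_B I_B = 20.165×4.45 + 39.422×2.23 = 89.735 + 87.911 = 177.65 W.
Ideal ⇒ P_in = P_out, so I_p = P_out/V_p = 177.65/220 = 0.807 A.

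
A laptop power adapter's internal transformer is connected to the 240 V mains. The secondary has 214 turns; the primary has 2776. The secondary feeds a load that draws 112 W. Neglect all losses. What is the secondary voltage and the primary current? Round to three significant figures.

V_s = V_p × N_s/N_p = 240 × 214/2776 = 18.501 V.
I_s = P/V_s = 112/18.501 = 6.0536 A.
I_p = I_s × N_s/N_p = 6.0536 × 214/2776 = 0.467 A.

V_s ≈ 18.5 V, I_p ≈ 0.467 A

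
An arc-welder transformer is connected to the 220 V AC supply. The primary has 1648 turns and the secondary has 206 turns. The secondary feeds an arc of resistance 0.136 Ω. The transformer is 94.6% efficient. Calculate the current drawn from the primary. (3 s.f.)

I_p ≈ 26.7 A

V_s = 220 × 206/1648 = 27.500 V.
I_s = V_s/R = 27.500/0.136 = 202.21 A.
P_out = V_s I_s = 27.500 × 202.21 = 5560.7 W.
P_in = P_out/η = 5560.7/0.946 = 5878.1 W.
I_p = P_in/V_p = 5878.1/220 = 26.7 A.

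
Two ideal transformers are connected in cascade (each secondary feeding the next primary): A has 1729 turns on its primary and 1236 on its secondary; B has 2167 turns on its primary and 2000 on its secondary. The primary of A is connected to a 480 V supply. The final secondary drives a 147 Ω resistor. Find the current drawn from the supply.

I_supply ≈ 1.42 A

Secondary of A: V = 480.00 × 1236/1729 = 343.13 V.
Secondary of B: V = 343.13 × 2000/2167 = 316.69 V.
I_load = 316.69/147 = 2.1544 A, so P_out = 316.69 × 2.1544 = 682.27 W.
All ideal ⇒ P_in = P_out, so I_supply = 682.27/480 = 1.42 A.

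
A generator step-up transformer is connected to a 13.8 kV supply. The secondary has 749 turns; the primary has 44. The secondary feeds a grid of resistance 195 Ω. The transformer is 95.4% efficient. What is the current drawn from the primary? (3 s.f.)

I_p ≈ 21500 A

V_s = 13800 × 749/44 = 234910 V.
I_s = V_s/R = 234910/195 = 1204.7 A.
P_out = V_s I_s = 234910 × 1204.7 = 2.8300×10^8 W.
P_in = P_out/η = 2.8300×10^8/0.954 = 2.9664×10^8 W.
I_p = P_in/V_p = 2.9664×10^8/13800 = 21500 A.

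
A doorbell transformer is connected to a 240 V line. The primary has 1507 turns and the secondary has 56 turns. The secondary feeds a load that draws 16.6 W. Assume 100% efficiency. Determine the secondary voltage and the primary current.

V_s ≈ 8.92 V, I_p ≈ 0.0692 A

V_s = V_p × N_s/N_p = 240 × 56/1507 = 8.9184 V.
I_s = P/V_s = 16.6/8.9184 = 1.8613 A.
I_p = I_s × N_s/N_p = 1.8613 × 56/1507 = 0.0692 A.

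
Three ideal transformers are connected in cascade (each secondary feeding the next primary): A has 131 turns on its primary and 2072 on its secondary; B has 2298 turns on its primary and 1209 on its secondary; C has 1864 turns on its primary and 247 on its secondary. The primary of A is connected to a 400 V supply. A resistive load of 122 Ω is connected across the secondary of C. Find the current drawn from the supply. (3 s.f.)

Secondary of A: V = 400.00 × 2072/131 = 6326.7 V.
Secondary of B: V = 6326.7 × 1209/2298 = 3328.5 V.
Secondary of C: V = 3328.5 × 247/1864 = 441.07 V.
I_load = 441.07/122 = 3.6153 A, so P_out = 441.07 × 3.6153 = 1594.6 W.
All ideal ⇒ P_in = P_out, so I_supply = 1594.6/400 = 3.99 A.

I_supply ≈ 3.99 A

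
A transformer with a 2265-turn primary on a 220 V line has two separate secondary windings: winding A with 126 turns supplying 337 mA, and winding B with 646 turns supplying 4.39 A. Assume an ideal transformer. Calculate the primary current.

V_A = 220 × 126/2265 = 12.238 V; V_B = 220 × 646/2265 = 62.746 V.
P_out = V_A I_A + V_B I_B = 12.238×0.337 + 62.746×4.39 = 4.1243 + 275.46 = 279.58 W.
Ideal ⇒ P_in = P_out, so I_p = P_out/V_p = 279.58/220 = 1.27 A.

I_p ≈ 1.27 A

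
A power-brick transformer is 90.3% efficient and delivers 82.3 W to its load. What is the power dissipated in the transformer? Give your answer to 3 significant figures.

P_loss ≈ 8.84 W

P_in = P_out/η = 82.3/0.903 = 91.1406 W.
P_loss = P_in − P_out = 91.1406 − 82.3 = 8.84 W.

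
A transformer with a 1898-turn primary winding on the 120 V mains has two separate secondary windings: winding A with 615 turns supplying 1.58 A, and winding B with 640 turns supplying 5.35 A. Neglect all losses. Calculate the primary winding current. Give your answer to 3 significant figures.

I_p ≈ 2.32 A

V_A = 120 × 615/1898 = 38.883 V; V_B = 120 × 640/1898 = 40.464 V.
P_out = V_A I_A + V_B I_B = 38.883×1.58 + 40.464×5.35 = 61.435 + 216.48 = 277.92 W.
Ideal ⇒ P_in = P_out, so I_p = P_out/V_p = 277.92/120 = 2.32 A.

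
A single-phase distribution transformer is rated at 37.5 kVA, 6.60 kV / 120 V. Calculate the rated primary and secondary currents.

I_p = S/V_p = 37500/6600 = 5.68 A.
I_s = S/V_s = 37500/120 = 312 A.

I_p ≈ 5.68 A, I_s ≈ 312 A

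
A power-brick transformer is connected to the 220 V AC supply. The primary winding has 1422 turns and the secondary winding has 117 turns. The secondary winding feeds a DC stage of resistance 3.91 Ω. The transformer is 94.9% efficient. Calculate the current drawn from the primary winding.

I_p ≈ 0.401 A

V_s = 220 × 117/1422 = 18.101 V.
I_s = V_s/R = 18.101/3.91 = 4.6295 A.
P_out = V_s I_s = 18.101 × 4.6295 = 83.799 W.
P_in = P_out/η = 83.799/0.949 = 88.303 W.
I_p = P_in/V_p = 88.303/220 = 0.401 A.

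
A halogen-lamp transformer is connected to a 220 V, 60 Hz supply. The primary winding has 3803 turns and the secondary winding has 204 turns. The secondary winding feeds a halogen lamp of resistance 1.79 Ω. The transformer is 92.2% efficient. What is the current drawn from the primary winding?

I_p ≈ 0.384 A

V_s = 220 × 204/3803 = 11.801 V.
I_s = V_s/R = 11.801/1.79 = 6.5929 A.
P_out = V_s I_s = 11.801 × 6.5929 = 77.804 W.
P_in = P_out/η = 77.804/0.922 = 84.386 W.
I_p = P_in/V_p = 84.386/220 = 0.384 A.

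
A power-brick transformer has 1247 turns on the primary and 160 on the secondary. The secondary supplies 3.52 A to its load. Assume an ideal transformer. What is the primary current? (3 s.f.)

I_p ≈ 0.452 A

For an ideal transformer I_p/I_s = N_s/N_p, so I_p = 3.52 × 160/1247 = 0.452 A.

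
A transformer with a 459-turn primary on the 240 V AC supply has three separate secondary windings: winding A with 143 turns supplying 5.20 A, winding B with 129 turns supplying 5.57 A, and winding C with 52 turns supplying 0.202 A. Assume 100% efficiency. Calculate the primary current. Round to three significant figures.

I_p ≈ 3.21 A

V_A = 240 × 143/459 = 74.771 V; V_B = 240 × 129/459 = 67.451 V; V_C = 240 × 52/459 = 27.190 V.
P_out = V_A I_A + V_B I_B + V_C I_C = 74.771×5.20 + 67.451×5.57 + 27.190×0.202 = 388.81 + 375.70 + 5.4923 = 770.00 W.
Ideal ⇒ P_in = P_out, so I_p = P_out/V_p = 770.00/240 = 3.21 A.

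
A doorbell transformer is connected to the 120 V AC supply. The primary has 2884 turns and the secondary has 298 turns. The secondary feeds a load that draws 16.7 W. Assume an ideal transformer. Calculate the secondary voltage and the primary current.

V_s ≈ 12.4 V, I_p ≈ 0.139 A

V_s = V_p × N_s/N_p = 120 × 298/2884 = 12.399 V.
I_s = P/V_s = 16.7/12.399 = 1.3468 A.
I_p = I_s × N_s/N_p = 1.3468 × 298/2884 = 0.139 A.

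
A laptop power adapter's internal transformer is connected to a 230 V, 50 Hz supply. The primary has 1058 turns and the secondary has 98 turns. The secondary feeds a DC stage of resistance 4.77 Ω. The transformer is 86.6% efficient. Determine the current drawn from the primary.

I_p ≈ 0.478 A

V_s = 230 × 98/1058 = 21.304 V.
I_s = V_s/R = 21.304/4.77 = 4.4663 A.
P_out = V_s I_s = 21.304 × 4.4663 = 95.152 W.
P_in = P_out/η = 95.152/0.866 = 109.88 W.
I_p = P_in/V_p = 109.88/230 = 0.478 A.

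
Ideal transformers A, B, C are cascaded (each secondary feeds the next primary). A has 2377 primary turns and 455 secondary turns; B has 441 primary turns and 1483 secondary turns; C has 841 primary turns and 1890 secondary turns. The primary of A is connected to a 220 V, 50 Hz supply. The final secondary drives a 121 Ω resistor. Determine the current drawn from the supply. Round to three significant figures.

I_supply ≈ 3.80 A

Secondary of A: V = 220.00 × 455/2377 = 42.112 V.
Secondary of B: V = 42.112 × 1483/441 = 141.61 V.
Secondary of C: V = 141.61 × 1890/841 = 318.25 V.
I_load = 318.25/121 = 2.6302 A, so P_out = 318.25 × 2.6302 = 837.07 W.
All ideal ⇒ P_in = P_out, so I_supply = 837.07/220 = 3.80 A.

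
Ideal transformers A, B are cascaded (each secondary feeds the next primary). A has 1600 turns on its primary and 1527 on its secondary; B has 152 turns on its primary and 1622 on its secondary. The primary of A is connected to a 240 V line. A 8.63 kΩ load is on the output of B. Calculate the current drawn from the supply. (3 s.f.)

I_supply ≈ 2.88 A

Secondary of A: V = 240.00 × 1527/1600 = 229.05 V.
Secondary of B: V = 229.05 × 1622/152 = 2444.2 V.
I_load = 2444.2/8630 = 0.28322 A, so P_out = 2444.2 × 0.28322 = 692.25 W.
All ideal ⇒ P_in = P_out, so I_supply = 692.25/240 = 2.88 A.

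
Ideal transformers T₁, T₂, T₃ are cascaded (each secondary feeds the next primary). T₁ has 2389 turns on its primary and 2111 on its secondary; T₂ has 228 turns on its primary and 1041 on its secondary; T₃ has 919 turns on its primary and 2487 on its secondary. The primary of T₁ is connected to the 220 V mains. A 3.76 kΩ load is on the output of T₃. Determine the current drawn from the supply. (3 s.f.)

Secondary of T₁: V = 220.00 × 2111/2389 = 194.40 V.
Secondary of T₂: V = 194.40 × 1041/228 = 887.59 V.
Secondary of T₃: V = 887.59 × 2487/919 = 2402.0 V.
I_load = 2402.0/3760 = 0.63883 A, so P_out = 2402.0 × 0.63883 = 1534.5 W.
All ideal ⇒ P_in = P_out, so I_supply = 1534.5/220 = 6.97 A.

I_supply ≈ 6.97 A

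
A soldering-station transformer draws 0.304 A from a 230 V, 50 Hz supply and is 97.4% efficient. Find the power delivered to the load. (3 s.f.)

P_in = V_p I_p = 230 × 0.304 = 69.920 W.
P_out = η P_in = 0.974 × 69.920 = 68.1 W.

P_out ≈ 68.1 W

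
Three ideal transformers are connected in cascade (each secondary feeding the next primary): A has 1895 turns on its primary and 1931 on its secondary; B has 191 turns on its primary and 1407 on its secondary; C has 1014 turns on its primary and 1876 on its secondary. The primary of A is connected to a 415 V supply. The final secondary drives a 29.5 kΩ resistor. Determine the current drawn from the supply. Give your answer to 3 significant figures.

After A: V = 415.00 × 1931/1895 = 422.88 V.
After B: V = 422.88 × 1407/191 = 3115.2 V.
After C: V = 3115.2 × 1876/1014 = 5763.4 V.
I_load = 5763.4/29500 = 0.19537 A, so P_out = 5763.4 × 0.19537 = 1126.0 W.
All ideal ⇒ P_in = P_out, so I_supply = 1126.0/415 = 2.71 A.

I_supply ≈ 2.71 A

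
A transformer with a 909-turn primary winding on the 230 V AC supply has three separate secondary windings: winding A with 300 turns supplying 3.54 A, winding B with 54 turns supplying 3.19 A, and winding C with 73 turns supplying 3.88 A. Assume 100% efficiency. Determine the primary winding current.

I_p ≈ 1.67 A

V_A = 230 × 300/909 = 75.908 V; V_B = 230 × 54/909 = 13.663 V; V_C = 230 × 73/909 = 18.471 V.
P_out = V_A I_A + V_B I_B + V_C I_C = 75.908×3.54 + 13.663×3.19 + 18.471×3.88 = 268.71 + 43.586 + 71.667 = 383.97 W.
Ideal ⇒ P_in = P_out, so I_p = P_out/V_p = 383.97/230 = 1.67 A.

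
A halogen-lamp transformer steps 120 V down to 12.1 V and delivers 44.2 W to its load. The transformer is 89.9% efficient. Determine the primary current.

I_p ≈ 0.410 A

P_in = P_out/η = 44.2/0.899 = 49.166 W.
I_p = P_in/V_p = 49.166/120 = 0.410 A.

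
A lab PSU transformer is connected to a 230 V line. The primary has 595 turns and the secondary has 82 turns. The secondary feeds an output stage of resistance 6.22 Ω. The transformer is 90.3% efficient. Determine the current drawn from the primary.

V_s = 230 × 82/595 = 31.697 V.
I_s = V_s/R = 31.697/6.22 = 5.0961 A.
P_out = V_s I_s = 31.697 × 5.0961 = 161.53 W.
P_in = P_out/η = 161.53/0.903 = 178.88 W.
I_p = P_in/V_p = 178.88/230 = 0.778 A.

I_p ≈ 0.778 A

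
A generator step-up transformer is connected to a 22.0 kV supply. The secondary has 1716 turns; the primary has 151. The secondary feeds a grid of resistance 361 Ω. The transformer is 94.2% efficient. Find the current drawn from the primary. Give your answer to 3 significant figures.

I_p ≈ 8350 A

V_s = 22000 × 1716/151 = 250010 V.
I_s = V_s/R = 250010/361 = 692.56 A.
P_out = V_s I_s = 250010 × 692.56 = 1.7315×10^8 W.
P_in = P_out/η = 1.7315×10^8/0.942 = 1.8381×10^8 W.
I_p = P_in/V_p = 1.8381×10^8/22000 = 8350 A.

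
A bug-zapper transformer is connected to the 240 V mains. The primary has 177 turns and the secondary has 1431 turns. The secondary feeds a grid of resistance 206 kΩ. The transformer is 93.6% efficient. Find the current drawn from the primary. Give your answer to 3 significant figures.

I_p ≈ 0.0814 A

V_s = 240 × 1431/177 = 1940.3 V.
I_s = V_s/R = 1940.3/206000 = 0.0094191 A.
P_out = V_s I_s = 1940.3 × 0.0094191 = 18.276 W.
P_in = P_out/η = 18.276/0.936 = 19.526 W.
I_p = P_in/V_p = 19.526/240 = 0.0814 A.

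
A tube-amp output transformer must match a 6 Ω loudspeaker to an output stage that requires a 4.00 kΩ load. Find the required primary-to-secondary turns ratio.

N_p/N_s ≈ 25.8

Z_p/Z_s = (N_p/N_s)², so N_p/N_s = √(4000/6) = √667 = 25.8.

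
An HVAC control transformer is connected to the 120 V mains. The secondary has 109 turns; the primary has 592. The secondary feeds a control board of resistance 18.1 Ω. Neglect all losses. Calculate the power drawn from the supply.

P ≈ 27.0 W

V_s = V_p × N_s/N_p = 120 × 109/592 = 22.095 V.
I_s = V_s/R = 22.095/18.1 = 1.2207 A.
I_p = I_s × N_s/N_p = 1.2207 × 109/592 = 0.22476 A.
P = V_p I_p = 120 × 0.22476 = 27.0 W.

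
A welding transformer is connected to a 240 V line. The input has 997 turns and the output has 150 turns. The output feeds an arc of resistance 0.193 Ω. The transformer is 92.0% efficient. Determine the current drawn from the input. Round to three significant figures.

V_out = 240 × 150/997 = 36.108 V.
I_out = V_out/R = 36.108/0.193 = 187.09 A.
P_out = V_out I_out = 36.108 × 187.09 = 6755.5 W.
P_in = P_out/η = 6755.5/0.920 = 7342.9 W.
I_in = P_in/V_in = 7342.9/240 = 30.6 A.

I_in ≈ 30.6 A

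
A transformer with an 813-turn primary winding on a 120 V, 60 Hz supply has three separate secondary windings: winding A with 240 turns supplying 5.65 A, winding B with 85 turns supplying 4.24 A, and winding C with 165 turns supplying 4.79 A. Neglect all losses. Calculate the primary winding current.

I_p ≈ 3.08 A

V_A = 120 × 240/813 = 35.424 V; V_B = 120 × 85/813 = 12.546 V; V_C = 120 × 165/813 = 24.354 V.
P_out = V_A I_A + V_B I_B + V_C I_C = 35.424×5.65 + 12.546×4.24 + 24.354×4.79 = 200.15 + 53.196 + 116.66 = 370.00 W.
Ideal ⇒ P_in = P_out, so I_p = P_out/V_p = 370.00/120 = 3.08 A.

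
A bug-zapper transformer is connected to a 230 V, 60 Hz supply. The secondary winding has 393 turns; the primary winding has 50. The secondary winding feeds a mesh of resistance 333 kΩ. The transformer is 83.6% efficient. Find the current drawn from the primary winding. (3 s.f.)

I_p ≈ 0.0510 A

V_s = 230 × 393/50 = 1807.8 V.
I_s = V_s/R = 1807.8/333000 = 0.0054288 A.
P_out = V_s I_s = 1807.8 × 0.0054288 = 9.8142 W.
P_in = P_out/η = 9.8142/0.836 = 11.740 W.
I_p = P_in/V_p = 11.740/230 = 0.0510 A.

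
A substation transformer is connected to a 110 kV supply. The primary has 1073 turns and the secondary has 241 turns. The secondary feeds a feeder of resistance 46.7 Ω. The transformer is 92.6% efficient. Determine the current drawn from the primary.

I_p ≈ 128 A

V_s = 110000 × 241/1073 = 24706 V.
I_s = V_s/R = 24706/46.7 = 529.05 A.
P_out = V_s I_s = 24706 × 529.05 = 1.3071×10^7 W.
P_in = P_out/η = 1.3071×10^7/0.926 = 1.4115×10^7 W.
I_p = P_in/V_p = 1.4115×10^7/110000 = 128 A.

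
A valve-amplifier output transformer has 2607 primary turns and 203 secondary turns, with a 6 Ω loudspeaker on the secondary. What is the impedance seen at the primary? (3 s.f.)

Z_p = (N_p/N_s)² × Z_s = (2607/203)² × 6 = 990 Ω.

Z_p ≈ 990 Ω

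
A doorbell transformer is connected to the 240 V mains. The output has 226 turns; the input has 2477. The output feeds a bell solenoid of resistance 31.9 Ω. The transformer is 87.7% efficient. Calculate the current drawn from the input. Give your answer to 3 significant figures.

V_out = 240 × 226/2477 = 21.897 V.
I_out = V_out/R = 21.897/31.9 = 0.68644 A.
P_out = V_out I_out = 21.897 × 0.68644 = 15.031 W.
P_in = P_out/η = 15.031/0.877 = 17.139 W.
I_in = P_in/V_in = 17.139/240 = 0.0714 A.

I_in ≈ 0.0714 A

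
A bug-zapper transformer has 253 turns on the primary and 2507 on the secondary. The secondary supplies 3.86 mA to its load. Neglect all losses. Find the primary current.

I_p ≈ 0.0382 A

For an ideal transformer I_p/I_s = N_s/N_p, so I_p = 0.00386 × 2507/253 = 0.0382 A.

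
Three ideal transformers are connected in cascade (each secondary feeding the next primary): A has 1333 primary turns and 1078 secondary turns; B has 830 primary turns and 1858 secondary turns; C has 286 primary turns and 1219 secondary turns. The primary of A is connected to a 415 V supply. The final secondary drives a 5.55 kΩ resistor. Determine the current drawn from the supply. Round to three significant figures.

I_supply ≈ 4.45 A

Secondary of A: V = 415.00 × 1078/1333 = 335.61 V.
Secondary of B: V = 335.61 × 1858/830 = 751.28 V.
Secondary of C: V = 751.28 × 1219/286 = 3202.2 V.
I_load = 3202.2/5550 = 0.57696 A, so P_out = 3202.2 × 0.57696 = 1847.5 W.
All ideal ⇒ P_in = P_out, so I_supply = 1847.5/415 = 4.45 A.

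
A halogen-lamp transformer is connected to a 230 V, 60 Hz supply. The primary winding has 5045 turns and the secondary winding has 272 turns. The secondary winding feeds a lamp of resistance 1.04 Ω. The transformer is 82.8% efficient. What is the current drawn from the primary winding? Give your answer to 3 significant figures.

I_p ≈ 0.776 A

V_s = 230 × 272/5045 = 12.400 V.
I_s = V_s/R = 12.400/1.04 = 11.923 A.
P_out = V_s I_s = 12.400 × 11.923 = 147.86 W.
P_in = P_out/η = 147.86/0.828 = 178.57 W.
I_p = P_in/V_p = 178.57/230 = 0.776 A.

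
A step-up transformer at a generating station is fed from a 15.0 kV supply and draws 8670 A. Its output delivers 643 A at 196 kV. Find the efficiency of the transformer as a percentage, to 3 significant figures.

η ≈ 96.9%

P_in = 15000 × 8670 = 1.30050×10^8 W.
P_out = 196000 × 643 = 1.26028×10^8 W.
η = P_out/P_in = 1.26028×10^8/(1.30050×10^8) = 0.969.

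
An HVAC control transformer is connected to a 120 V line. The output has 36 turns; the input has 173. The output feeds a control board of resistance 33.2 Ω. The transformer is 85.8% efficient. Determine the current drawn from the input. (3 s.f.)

I_in ≈ 0.182 A

V_out = 120 × 36/173 = 24.971 V.
I_out = V_out/R = 24.971/33.2 = 0.75214 A.
P_out = V_out I_out = 24.971 × 0.75214 = 18.782 W.
P_in = P_out/η = 18.782/0.858 = 21.890 W.
I_in = P_in/V_in = 21.890/120 = 0.182 A.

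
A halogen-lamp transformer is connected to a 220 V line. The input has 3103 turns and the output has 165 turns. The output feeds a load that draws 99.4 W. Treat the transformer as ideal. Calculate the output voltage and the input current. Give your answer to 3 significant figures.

V_out ≈ 11.7 V, I_in ≈ 0.452 A

V_out = V_in × N_out/N_in = 220 × 165/3103 = 11.698 V.
I_out = P/V_out = 99.4/11.698 = 8.4969 A.
I_in = I_out × N_out/N_in = 8.4969 × 165/3103 = 0.452 A.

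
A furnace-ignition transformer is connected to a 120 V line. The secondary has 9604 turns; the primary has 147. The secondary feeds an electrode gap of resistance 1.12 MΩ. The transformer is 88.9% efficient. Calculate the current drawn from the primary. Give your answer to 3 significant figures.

V_s = 120 × 9604/147 = 7840.0 V.
I_s = V_s/R = 7840.0/(1.12×10^6) = 0.0070000 A.
P_out = V_s I_s = 7840.0 × 0.0070000 = 54.880 W.
P_in = P_out/η = 54.880/0.889 = 61.732 W.
I_p = P_in/V_p = 61.732/120 = 0.514 A.

I_p ≈ 0.514 A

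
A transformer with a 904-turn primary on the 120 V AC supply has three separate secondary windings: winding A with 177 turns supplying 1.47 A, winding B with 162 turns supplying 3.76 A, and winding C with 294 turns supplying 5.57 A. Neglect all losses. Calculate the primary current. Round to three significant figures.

V_A = 120 × 177/904 = 23.496 V; V_B = 120 × 162/904 = 21.504 V; V_C = 120 × 294/904 = 39.027 V.
P_out = V_A I_A + V_B I_B + V_C I_C = 23.496×1.47 + 21.504×3.76 + 39.027×5.57 = 34.538 + 80.857 + 217.38 = 332.77 W.
Ideal ⇒ P_in = P_out, so I_p = P_out/V_p = 332.77/120 = 2.77 A.

I_p ≈ 2.77 A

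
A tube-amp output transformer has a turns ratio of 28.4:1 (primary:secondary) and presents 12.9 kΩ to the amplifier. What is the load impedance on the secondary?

Z_s ≈ 16.0 Ω

Z_s = Z_p/(N_p/N_s)² = 12900/28.4² = 16.0 Ω.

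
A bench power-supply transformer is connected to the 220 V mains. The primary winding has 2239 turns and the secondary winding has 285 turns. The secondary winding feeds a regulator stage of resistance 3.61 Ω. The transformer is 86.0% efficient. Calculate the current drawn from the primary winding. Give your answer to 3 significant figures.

I_p ≈ 1.15 A

V_s = 220 × 285/2239 = 28.004 V.
I_s = V_s/R = 28.004/3.61 = 7.7572 A.
P_out = V_s I_s = 28.004 × 7.7572 = 217.23 W.
P_in = P_out/η = 217.23/0.860 = 252.59 W.
I_p = P_in/V_p = 252.59/220 = 1.15 A.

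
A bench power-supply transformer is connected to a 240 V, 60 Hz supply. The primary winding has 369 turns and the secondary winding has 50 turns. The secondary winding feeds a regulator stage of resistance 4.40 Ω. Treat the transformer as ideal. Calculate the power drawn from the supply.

V_s = V_p × N_s/N_p = 240 × 50/369 = 32.520 V.
I_s = V_s/R = 32.520/4.40 = 7.3910 A.
I_p = I_s × N_s/N_p = 7.3910 × 50/369 = 1.0015 A.
P = V_p I_p = 240 × 1.0015 = 240 W.

P ≈ 240 W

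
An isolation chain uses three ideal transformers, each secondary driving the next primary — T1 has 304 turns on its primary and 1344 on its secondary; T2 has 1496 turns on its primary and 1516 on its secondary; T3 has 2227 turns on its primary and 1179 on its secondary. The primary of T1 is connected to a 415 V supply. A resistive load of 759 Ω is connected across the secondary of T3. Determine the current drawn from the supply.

Secondary of T1: V = 415.00 × 1344/304 = 1834.7 V.
Secondary of T2: V = 1834.7 × 1516/1496 = 1859.3 V.
Secondary of T3: V = 1859.3 × 1179/2227 = 984.32 V.
I_load = 984.32/759 = 1.2969 A, so P_out = 984.32 × 1.2969 = 1276.5 W.
All ideal ⇒ P_in = P_out, so I_supply = 1276.5/415 = 3.08 A.

I_supply ≈ 3.08 A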